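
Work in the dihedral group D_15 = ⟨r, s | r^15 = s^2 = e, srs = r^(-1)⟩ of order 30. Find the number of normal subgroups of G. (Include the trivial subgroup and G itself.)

G has 28 subgroups. Checking conjugation-invariance by order — order 1: 1/1 normal; order 2: 0/15 normal; order 3: 1/1 normal; order 5: 1/1 normal; order 6: 0/5 normal; order 10: 0/3 normal; order 15: 1/1 normal; order 30: 1/1 normal.
Total normal subgroups: 5.

5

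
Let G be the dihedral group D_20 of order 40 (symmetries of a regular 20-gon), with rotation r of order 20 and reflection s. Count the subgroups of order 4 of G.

11

|G| = 40 and 4 | 40, so subgroups of order 4 are possible by Lagrange.
The subgroups of order 4 are: {e, r^10, s, r^10s}; {e, r^10, rs, r^11s}; {e, r^10, r^2s, r^12s}; {e, r^10, r^3s, r^13s}; … (11 in all).
So G has 11 subgroups of order 4.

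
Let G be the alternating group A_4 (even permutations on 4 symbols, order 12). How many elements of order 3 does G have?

8

The elements of order 3 are: (2 3 4), (2 4 3), (1 2 3), (1 2 4), (1 3 2), (1 3 4), (1 4 2), (1 4 3).
That's 8.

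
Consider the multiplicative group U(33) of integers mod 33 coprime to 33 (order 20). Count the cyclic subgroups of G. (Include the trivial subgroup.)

8

Group the elements of G by the cyclic subgroup they generate; each cyclic subgroup of order d accounts for φ(d) elements.
Cyclic subgroups by order — order 1: 1; order 2: 3; order 5: 1; order 10: 3.
Total: 8.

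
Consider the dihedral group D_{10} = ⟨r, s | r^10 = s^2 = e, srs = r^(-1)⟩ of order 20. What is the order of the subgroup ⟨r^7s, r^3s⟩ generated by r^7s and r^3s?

|⟨r^7s⟩| = 2 and |⟨r^3s⟩| = 2, so |H| is a multiple of lcm(2, 2) = 2 and divides |G| = 20.
Closing under the operation: H = {e, r^2, r^4, r^6, r^8, rs, r^3s, r^5s, r^7s, r^9s}, so |H| = 10.

10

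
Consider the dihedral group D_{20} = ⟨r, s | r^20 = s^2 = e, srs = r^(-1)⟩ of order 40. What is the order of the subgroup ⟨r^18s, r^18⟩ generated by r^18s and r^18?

20

|⟨r^18s⟩| = 2 and |⟨r^18⟩| = 10, so |H| is a multiple of lcm(2, 10) = 10 and divides |G| = 40.
Closing under the operation: H = {e, r^2, r^4, r^6, r^8, r^10, r^12, r^14, r^16, r^18, s, r^2s, r^4s, r^6s, r^8s, r^10s, r^12s, r^14s, r^16s, r^18s}, so |H| = 20.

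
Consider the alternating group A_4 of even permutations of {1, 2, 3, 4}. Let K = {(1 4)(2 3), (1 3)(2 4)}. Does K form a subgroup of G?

The identity e ∉ K, so K is not a subgroup.

No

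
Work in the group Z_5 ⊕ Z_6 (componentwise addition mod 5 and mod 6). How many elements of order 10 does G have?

4

An element (a,b) has order lcm(ord(a), ord(b)); count pairs with lcm equal to 10.
Enumerating gives 4 such elements.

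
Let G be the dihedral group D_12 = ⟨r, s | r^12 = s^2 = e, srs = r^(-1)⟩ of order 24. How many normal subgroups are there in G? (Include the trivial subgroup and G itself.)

9

G has 34 subgroups. Checking conjugation-invariance by order — order 1: 1/1 normal; order 2: 1/13 normal; order 3: 1/1 normal; order 4: 1/7 normal; order 6: 1/5 normal; order 8: 0/3 normal; order 12: 3/3 normal; order 24: 1/1 normal.
Total normal subgroups: 9.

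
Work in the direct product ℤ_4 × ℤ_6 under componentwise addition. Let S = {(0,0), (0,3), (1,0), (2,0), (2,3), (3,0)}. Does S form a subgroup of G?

Closure fails: (0,3) + (3,0) = (3,3) ∉ S. So S is not a subgroup.

No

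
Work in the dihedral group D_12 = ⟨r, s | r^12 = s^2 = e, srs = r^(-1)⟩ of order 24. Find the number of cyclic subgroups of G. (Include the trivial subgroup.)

A cyclic subgroup of order d is generated by each of its φ(d) elements of order d, so the cyclic subgroups of order d number (#elements of order d)/φ(d).
Cyclic subgroups by order — order 1: 1; order 2: 13; order 3: 1; order 4: 1; order 6: 1; order 12: 1.
Total: 18.

18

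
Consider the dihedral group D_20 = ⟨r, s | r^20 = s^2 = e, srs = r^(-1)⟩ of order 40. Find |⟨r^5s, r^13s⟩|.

|⟨r^5s⟩| = 2 and |⟨r^13s⟩| = 2, so |H| is a multiple of lcm(2, 2) = 2 and divides |G| = 40.
Closing under the operation: H = {e, r^4, r^8, r^12, r^16, rs, r^5s, r^9s, r^13s, r^17s}, so |H| = 10.

10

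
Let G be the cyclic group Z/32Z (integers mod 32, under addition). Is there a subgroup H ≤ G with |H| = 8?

Yes

8 | 32. A subgroup of order 8 is {0, 4, 8, 12, 16, 20, 24, 28}.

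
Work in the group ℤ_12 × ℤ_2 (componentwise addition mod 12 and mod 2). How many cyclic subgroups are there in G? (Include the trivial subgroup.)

Group the elements of G by the cyclic subgroup they generate; each cyclic subgroup of order d accounts for φ(d) elements.
Cyclic subgroups by order — order 1: 1; order 2: 3; order 3: 1; order 4: 2; order 6: 3; order 12: 2.
Total: 12.

12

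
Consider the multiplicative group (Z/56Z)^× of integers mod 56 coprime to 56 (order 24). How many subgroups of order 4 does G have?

7

|G| = 24 and 4 | 24, so subgroups of order 4 are possible by Lagrange.
The subgroups of order 4 are: {1, 13, 15, 27}; {1, 13, 29, 41}; {1, 13, 43, 55}; {1, 15, 29, 43}; … (7 in all).
So G has 7 subgroups of order 4.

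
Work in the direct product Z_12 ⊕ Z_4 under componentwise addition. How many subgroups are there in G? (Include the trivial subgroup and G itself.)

30

|G| = 48, so by Lagrange every subgroup order divides 48. Divisors: 1, 2, 3, 4, 6, 8, 12, 16, 24, 48.
Subgroups by order — order 1: 1; order 2: 3; order 3: 1; order 4: 7; order 6: 3; order 8: 3; order 12: 7; order 16: 1; order 24: 3; order 48: 1.
Total: 1 + 3 + 1 + 7 + 3 + 3 + 7 + 1 + 3 + 1 = 30.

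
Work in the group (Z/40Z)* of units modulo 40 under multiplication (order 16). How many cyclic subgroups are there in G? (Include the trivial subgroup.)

12

Group the elements of G by the cyclic subgroup they generate; each cyclic subgroup of order d accounts for φ(d) elements.
Cyclic subgroups by order — order 1: 1; order 2: 7; order 4: 4.
Total: 12.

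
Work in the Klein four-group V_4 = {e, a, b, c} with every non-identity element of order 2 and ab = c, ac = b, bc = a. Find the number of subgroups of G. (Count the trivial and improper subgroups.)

5

|G| = 4, so by Lagrange every subgroup order divides 4. Divisors: 1, 2, 4.
Subgroups by order — order 1: 1; order 2: 3; order 4: 1.
Total: 1 + 3 + 1 = 5.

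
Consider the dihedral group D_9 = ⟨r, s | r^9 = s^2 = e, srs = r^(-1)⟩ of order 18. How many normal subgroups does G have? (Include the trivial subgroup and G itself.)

G has 16 subgroups. Checking conjugation-invariance by order — order 1: 1/1 normal; order 2: 0/9 normal; order 3: 1/1 normal; order 6: 0/3 normal; order 9: 1/1 normal; order 18: 1/1 normal.
Total normal subgroups: 4.

4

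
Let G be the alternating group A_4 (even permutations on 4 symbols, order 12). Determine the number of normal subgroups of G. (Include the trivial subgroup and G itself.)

G has 10 subgroups. Checking conjugation-invariance by order — order 1: 1/1 normal; order 2: 0/3 normal; order 3: 0/4 normal; order 4: 1/1 normal; order 12: 1/1 normal.
Total normal subgroups: 3.

3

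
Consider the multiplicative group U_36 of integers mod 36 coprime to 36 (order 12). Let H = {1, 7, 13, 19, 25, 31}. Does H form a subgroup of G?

|H| = 6 divides |G| = 12, consistent with Lagrange.
H contains the identity, every element's inverse is in H, and H is closed under ·: it is a subgroup.
In fact H = ⟨7⟩.

Yes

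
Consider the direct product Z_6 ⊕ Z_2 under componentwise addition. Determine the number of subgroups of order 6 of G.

3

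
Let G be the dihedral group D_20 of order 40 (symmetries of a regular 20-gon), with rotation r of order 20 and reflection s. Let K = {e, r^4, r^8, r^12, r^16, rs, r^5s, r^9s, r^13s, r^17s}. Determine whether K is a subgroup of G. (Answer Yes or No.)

|K| = 10 divides |G| = 40, consistent with Lagrange.
K contains the identity, every element's inverse is in K, and K is closed under ·: it is a subgroup.

Yes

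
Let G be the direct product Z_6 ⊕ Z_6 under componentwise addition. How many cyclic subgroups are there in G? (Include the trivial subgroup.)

20

Group the elements of G by the cyclic subgroup they generate; each cyclic subgroup of order d accounts for φ(d) elements.
Cyclic subgroups by order — order 1: 1; order 2: 3; order 3: 4; order 6: 12.
Total: 20.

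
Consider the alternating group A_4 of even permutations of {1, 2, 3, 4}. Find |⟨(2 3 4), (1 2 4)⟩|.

12

|⟨(2 3 4)⟩| = 3 and |⟨(1 2 4)⟩| = 3, so |H| is a multiple of lcm(3, 3) = 3 and divides |G| = 12.
Closing {(2 3 4), (1 2 4)} under the group operation gives all of G, so |H| = 12.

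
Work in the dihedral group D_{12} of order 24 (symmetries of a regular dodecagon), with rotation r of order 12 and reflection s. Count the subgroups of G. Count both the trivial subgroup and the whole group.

34

|G| = 24, so by Lagrange every subgroup order divides 24. Divisors: 1, 2, 3, 4, 6, 8, 12, 24.
Subgroups by order — order 1: 1; order 2: 13; order 3: 1; order 4: 7; order 6: 5; order 8: 3; order 12: 3; order 24: 1.
Total: 1 + 13 + 1 + 7 + 5 + 3 + 3 + 1 = 34.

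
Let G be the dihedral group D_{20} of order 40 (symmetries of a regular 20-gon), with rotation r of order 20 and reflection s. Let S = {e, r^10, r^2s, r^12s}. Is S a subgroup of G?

Yes

|S| = 4 divides |G| = 40, consistent with Lagrange.
S contains the identity, every element's inverse is in S, and S is closed under ·: it is a subgroup.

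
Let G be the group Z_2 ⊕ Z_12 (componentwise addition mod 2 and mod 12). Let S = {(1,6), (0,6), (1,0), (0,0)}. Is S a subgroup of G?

Yes

|S| = 4 divides |G| = 24, consistent with Lagrange.
S contains the identity, every element's inverse is in S, and S is closed under +: it is a subgroup.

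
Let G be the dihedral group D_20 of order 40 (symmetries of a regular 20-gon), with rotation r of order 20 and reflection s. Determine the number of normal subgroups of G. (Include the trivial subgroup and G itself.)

G has 48 subgroups. Checking conjugation-invariance by order — order 1: 1/1 normal; order 2: 1/21 normal; order 4: 1/11 normal; order 5: 1/1 normal; order 8: 0/5 normal; order 10: 1/5 normal; order 20: 3/3 normal; order 40: 1/1 normal.
Total normal subgroups: 9.

9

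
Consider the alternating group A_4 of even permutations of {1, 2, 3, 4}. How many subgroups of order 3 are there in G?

|G| = 12 and 3 | 12, so subgroups of order 3 are possible by Lagrange.
The subgroups of order 3 are: {e, (1 2 3), (1 3 2)}; {e, (1 2 4), (1 4 2)}; {e, (1 3 4), (1 4 3)}; {e, (2 3 4), (2 4 3)}.
So G has 4 subgroups of order 3.

4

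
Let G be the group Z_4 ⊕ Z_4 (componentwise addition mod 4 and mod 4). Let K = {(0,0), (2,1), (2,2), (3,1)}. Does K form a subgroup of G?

No

(2,1) ∈ K but its inverse (2,3) ∉ K, so K is not a subgroup.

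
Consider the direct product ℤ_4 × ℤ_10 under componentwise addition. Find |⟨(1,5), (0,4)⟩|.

|⟨(1,5)⟩| = 4 and |⟨(0,4)⟩| = 5, so |H| is a multiple of lcm(4, 5) = 20 and divides |G| = 40.
Closing under the operation: H = {(0,0), (0,2), (0,4), (0,6), (0,8), (1,1), (1,3), (1,5), (1,7), (1,9), (2,0), (2,2), (2,4), (2,6), (2,8), (3,1), (3,3), (3,5), (3,7), (3,9)}, so |H| = 20.

20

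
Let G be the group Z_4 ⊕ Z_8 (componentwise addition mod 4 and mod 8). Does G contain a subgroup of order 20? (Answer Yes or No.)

20 does not divide |G| = 32, so by Lagrange no subgroup of order 20 exists.

No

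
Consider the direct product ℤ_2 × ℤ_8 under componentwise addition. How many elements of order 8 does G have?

An element (a,b) has order lcm(ord(a), ord(b)); count pairs with lcm equal to 8.
Enumerating gives 8 such elements.

8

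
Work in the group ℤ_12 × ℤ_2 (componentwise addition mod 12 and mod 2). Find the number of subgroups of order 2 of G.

|G| = 24 and 2 | 24, so subgroups of order 2 are possible by Lagrange.
The subgroups of order 2 are: {(0,0), (0,1)}; {(0,0), (6,0)}; {(0,0), (6,1)}.
So G has 3 subgroups of order 2.

3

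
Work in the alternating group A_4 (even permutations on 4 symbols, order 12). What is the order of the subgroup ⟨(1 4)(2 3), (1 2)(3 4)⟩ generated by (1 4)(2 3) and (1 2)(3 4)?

|⟨(1 4)(2 3)⟩| = 2 and |⟨(1 2)(3 4)⟩| = 2, so |H| is a multiple of lcm(2, 2) = 2 and divides |G| = 12.
Closing under the operation: H = {e, (1 2)(3 4), (1 3)(2 4), (1 4)(2 3)}, so |H| = 4.

4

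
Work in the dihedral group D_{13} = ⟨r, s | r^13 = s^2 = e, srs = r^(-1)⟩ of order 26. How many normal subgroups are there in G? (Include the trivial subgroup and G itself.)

G has 16 subgroups. Checking conjugation-invariance by order — order 1: 1/1 normal; order 2: 0/13 normal; order 13: 1/1 normal; order 26: 1/1 normal.
Total normal subgroups: 3.

3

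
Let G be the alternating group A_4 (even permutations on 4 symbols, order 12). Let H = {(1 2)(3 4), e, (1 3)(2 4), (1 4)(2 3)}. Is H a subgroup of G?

|H| = 4 divides |G| = 12, consistent with Lagrange.
H contains the identity, every element's inverse is in H, and H is closed under ∘: it is a subgroup.

Yes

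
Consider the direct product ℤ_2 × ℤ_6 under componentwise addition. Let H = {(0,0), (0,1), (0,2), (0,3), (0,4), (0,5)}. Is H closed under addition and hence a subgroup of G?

|H| = 6 divides |G| = 12, consistent with Lagrange.
H contains the identity, every element's inverse is in H, and H is closed under +: it is a subgroup.
In fact H = ⟨(0,1)⟩.

Yes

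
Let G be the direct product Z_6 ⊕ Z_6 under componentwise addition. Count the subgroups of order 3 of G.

|G| = 36 and 3 | 36, so subgroups of order 3 are possible by Lagrange.
The subgroups of order 3 are: {(0,0), (0,2), (0,4)}; {(0,0), (2,0), (4,0)}; {(0,0), (2,2), (4,4)}; {(0,0), (2,4), (4,2)}.
So G has 4 subgroups of order 3.

4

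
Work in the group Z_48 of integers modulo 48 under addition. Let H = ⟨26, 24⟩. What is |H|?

24

|⟨26⟩| = 24 and |⟨24⟩| = 2, so |H| is a multiple of lcm(24, 2) = 24 and divides |G| = 48.
Closing under the operation: H = {0, 2, 4, 6, 8, 10, 12, 14, 16, 18, 20, 22, 24, 26, 28, 30, 32, 34, 36, 38, 40, 42, 44, 46}, so |H| = 24.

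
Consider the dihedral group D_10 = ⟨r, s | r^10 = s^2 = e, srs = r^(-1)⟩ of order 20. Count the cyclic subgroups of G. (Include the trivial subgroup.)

14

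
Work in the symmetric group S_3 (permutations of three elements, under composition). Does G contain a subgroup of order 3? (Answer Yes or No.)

3 | 6. A subgroup of order 3 is {e, (1 2 3), (1 3 2)}.

Yes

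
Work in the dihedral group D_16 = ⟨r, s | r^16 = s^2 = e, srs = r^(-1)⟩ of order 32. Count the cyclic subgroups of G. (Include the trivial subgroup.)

Each element a generates a cyclic subgroup ⟨a⟩; distinct elements may generate the same one (a cyclic group of order d has φ(d) generators).
Cyclic subgroups by order — order 1: 1; order 2: 17; order 4: 1; order 8: 1; order 16: 1.
Total: 21.

21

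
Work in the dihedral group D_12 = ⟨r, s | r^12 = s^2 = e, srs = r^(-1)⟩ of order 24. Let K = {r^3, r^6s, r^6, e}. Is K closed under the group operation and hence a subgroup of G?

No

r^3 ∈ K but its inverse r^9 ∉ K, so K is not a subgroup.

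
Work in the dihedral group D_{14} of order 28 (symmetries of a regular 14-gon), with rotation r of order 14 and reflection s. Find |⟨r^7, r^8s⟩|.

|⟨r^7⟩| = 2 and |⟨r^8s⟩| = 2, so |H| is a multiple of lcm(2, 2) = 2 and divides |G| = 28.
Closing under the operation: H = {e, r^7, rs, r^8s}, so |H| = 4.

4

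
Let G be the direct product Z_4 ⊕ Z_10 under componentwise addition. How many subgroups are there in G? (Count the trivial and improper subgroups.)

16

|G| = 40, so by Lagrange every subgroup order divides 40. Divisors: 1, 2, 4, 5, 8, 10, 20, 40.
Subgroups by order — order 1: 1; order 2: 3; order 4: 3; order 5: 1; order 8: 1; order 10: 3; order 20: 3; order 40: 1.
Total: 1 + 3 + 3 + 1 + 1 + 3 + 3 + 1 = 16.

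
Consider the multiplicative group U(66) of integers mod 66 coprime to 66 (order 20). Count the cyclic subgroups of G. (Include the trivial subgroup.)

8

A cyclic subgroup of order d is generated by each of its φ(d) elements of order d, so the cyclic subgroups of order d number (#elements of order d)/φ(d).
Cyclic subgroups by order — order 1: 1; order 2: 3; order 5: 1; order 10: 3.
Total: 8.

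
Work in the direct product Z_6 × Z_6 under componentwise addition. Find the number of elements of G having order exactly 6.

An element (a,b) has order lcm(ord(a), ord(b)); count pairs with lcm equal to 6.
Enumerating gives 24 such elements.

24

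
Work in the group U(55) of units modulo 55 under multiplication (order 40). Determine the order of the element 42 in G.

Compute successive powers of 42 mod 55: 42, 4, 3, 16, 12, 9, 48, 36, …; 42^20 ≡ 1 (mod 55).
So |⟨42⟩| = 20.

20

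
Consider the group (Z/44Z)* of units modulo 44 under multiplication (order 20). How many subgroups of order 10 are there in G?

3

|G| = 20 and 10 | 20, so subgroups of order 10 are possible by Lagrange.
The subgroups of order 10 are: {1, 5, 9, 13, 17, 21, 25, 29, 37, 41}; {1, 3, 5, 9, 15, 23, 25, 27, 31, 37}; {1, 5, 7, 9, 19, 25, 35, 37, 39, 43}.
So G has 3 subgroups of order 10.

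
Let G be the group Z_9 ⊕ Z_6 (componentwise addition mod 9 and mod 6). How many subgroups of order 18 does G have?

4

|G| = 54 and 18 | 54, so subgroups of order 18 are possible by Lagrange.
The subgroups of order 18 are: {(0,0), (0,1), (0,2), (0,3), (0,4), (0,5), (3,0), (3,1), (3,2), (3,3), (3,4), (3,5), (6,0), (6,1), (6,2), (6,3), (6,4), (6,5)}; {(0,0), (0,3), (1,0), (1,3), (2,0), (2,3), (3,0), (3,3), (4,0), (4,3), (5,0), (5,3), (6,0), (6,3), (7,0), (7,3), (8,0), (8,3)}; {(0,0), (0,3), (1,1), (1,4), (2,2), (2,5), (3,0), (3,3), (4,1), (4,4), (5,2), (5,5), (6,0), (6,3), (7,1), (7,4), (8,2), (8,5)}; {(0,0), (0,3), (1,2), (1,5), (2,1), (2,4), (3,0), (3,3), (4,2), (4,5), (5,1), (5,4), (6,0), (6,3), (7,2), (7,5), (8,1), (8,4)}.
So G has 4 subgroups of order 18.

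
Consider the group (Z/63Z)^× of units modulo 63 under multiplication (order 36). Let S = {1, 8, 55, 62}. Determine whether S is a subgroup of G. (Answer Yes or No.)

|S| = 4 divides |G| = 36, consistent with Lagrange.
S contains the identity, every element's inverse is in S, and S is closed under ·: it is a subgroup.

Yes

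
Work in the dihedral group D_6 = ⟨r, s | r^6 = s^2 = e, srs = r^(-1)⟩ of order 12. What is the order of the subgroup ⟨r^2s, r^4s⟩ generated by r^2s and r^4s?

|⟨r^2s⟩| = 2 and |⟨r^4s⟩| = 2, so |H| is a multiple of lcm(2, 2) = 2 and divides |G| = 12.
Closing under the operation: H = {e, r^2, r^4, s, r^2s, r^4s}, so |H| = 6.

6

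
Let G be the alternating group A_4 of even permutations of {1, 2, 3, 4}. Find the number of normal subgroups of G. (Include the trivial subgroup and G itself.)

3

G has 10 subgroups. Checking conjugation-invariance by order — order 1: 1/1 normal; order 2: 0/3 normal; order 3: 0/4 normal; order 4: 1/1 normal; order 12: 1/1 normal.
Total normal subgroups: 3.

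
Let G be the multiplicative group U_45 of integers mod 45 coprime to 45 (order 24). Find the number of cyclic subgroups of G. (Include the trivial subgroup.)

12

Each element a generates a cyclic subgroup ⟨a⟩; distinct elements may generate the same one (a cyclic group of order d has φ(d) generators).
Cyclic subgroups by order — order 1: 1; order 2: 3; order 3: 1; order 4: 2; order 6: 3; order 12: 2.
Total: 12.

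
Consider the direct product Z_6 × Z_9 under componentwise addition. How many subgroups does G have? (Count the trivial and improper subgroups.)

|G| = 54, so by Lagrange every subgroup order divides 54. Divisors: 1, 2, 3, 6, 9, 18, 27, 54.
Subgroups by order — order 1: 1; order 2: 1; order 3: 4; order 6: 4; order 9: 4; order 18: 4; order 27: 1; order 54: 1.
Total: 1 + 1 + 4 + 4 + 4 + 4 + 1 + 1 = 20.

20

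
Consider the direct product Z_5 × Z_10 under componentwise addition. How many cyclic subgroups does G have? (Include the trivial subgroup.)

Each element a generates a cyclic subgroup ⟨a⟩; distinct elements may generate the same one (a cyclic group of order d has φ(d) generators).
Cyclic subgroups by order — order 1: 1; order 2: 1; order 5: 6; order 10: 6.
Total: 14.

14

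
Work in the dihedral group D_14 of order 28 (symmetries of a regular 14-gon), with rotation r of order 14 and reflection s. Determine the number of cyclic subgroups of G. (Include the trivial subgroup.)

18

A cyclic subgroup of order d is generated by each of its φ(d) elements of order d, so the cyclic subgroups of order d number (#elements of order d)/φ(d).
Cyclic subgroups by order — order 1: 1; order 2: 15; order 7: 1; order 14: 1.
Total: 18.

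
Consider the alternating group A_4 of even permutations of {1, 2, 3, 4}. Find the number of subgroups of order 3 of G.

|G| = 12 and 3 | 12, so subgroups of order 3 are possible by Lagrange.
The subgroups of order 3 are: {e, (1 2 3), (1 3 2)}; {e, (1 2 4), (1 4 2)}; {e, (1 3 4), (1 4 3)}; {e, (2 3 4), (2 4 3)}.
So G has 4 subgroups of order 3.

4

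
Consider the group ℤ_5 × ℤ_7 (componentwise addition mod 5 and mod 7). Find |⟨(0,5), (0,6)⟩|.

7

|⟨(0,5)⟩| = 7 and |⟨(0,6)⟩| = 7, so |H| is a multiple of lcm(7, 7) = 7 and divides |G| = 35.
Closing under the operation: H = {(0,0), (0,1), (0,2), (0,3), (0,4), (0,5), (0,6)}, so |H| = 7.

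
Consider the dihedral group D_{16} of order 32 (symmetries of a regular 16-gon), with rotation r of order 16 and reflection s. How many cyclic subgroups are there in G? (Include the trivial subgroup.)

21

Group the elements of G by the cyclic subgroup they generate; each cyclic subgroup of order d accounts for φ(d) elements.
Cyclic subgroups by order — order 1: 1; order 2: 17; order 4: 1; order 8: 1; order 16: 1.
Total: 21.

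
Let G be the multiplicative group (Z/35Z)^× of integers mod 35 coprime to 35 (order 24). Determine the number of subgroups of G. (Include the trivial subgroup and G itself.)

16

|G| = 24, so by Lagrange every subgroup order divides 24. Divisors: 1, 2, 3, 4, 6, 8, 12, 24.
Subgroups by order — order 1: 1; order 2: 3; order 3: 1; order 4: 3; order 6: 3; order 8: 1; order 12: 3; order 24: 1.
Total: 1 + 3 + 1 + 3 + 3 + 1 + 3 + 1 = 16.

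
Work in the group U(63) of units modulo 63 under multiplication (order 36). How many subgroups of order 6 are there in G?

12

|G| = 36 and 6 | 36, so subgroups of order 6 are possible by Lagrange.
The subgroups of order 6 are: {1, 10, 19, 37, 46, 55}; {1, 8, 11, 23, 25, 58}; {1, 13, 22, 34, 43, 55}; {1, 2, 4, 8, 16, 32}; … (12 in all).
So G has 12 subgroups of order 6.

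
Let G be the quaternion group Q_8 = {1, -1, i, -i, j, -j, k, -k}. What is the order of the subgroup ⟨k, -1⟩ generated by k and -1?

4

|⟨k⟩| = 4 and |⟨-1⟩| = 2, so |H| is a multiple of lcm(4, 2) = 4 and divides |G| = 8.
Closing under the operation: H = {1, -1, k, -k}, so |H| = 4.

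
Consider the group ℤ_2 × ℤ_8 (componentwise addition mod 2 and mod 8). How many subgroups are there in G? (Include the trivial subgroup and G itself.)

11

|G| = 16, so by Lagrange every subgroup order divides 16. Divisors: 1, 2, 4, 8, 16.
Subgroups by order — order 1: 1; order 2: 3; order 4: 3; order 8: 3; order 16: 1.
Total: 1 + 3 + 3 + 3 + 1 = 11.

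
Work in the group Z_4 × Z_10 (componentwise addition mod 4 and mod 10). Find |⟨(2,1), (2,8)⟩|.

|⟨(2,1)⟩| = 10 and |⟨(2,8)⟩| = 10, so |H| is a multiple of lcm(10, 10) = 10 and divides |G| = 40.
Closing under the operation: H = {(0,0), (0,1), (0,2), (0,3), (0,4), (0,5), (0,6), (0,7), (0,8), (0,9), (2,0), (2,1), (2,2), (2,3), (2,4), (2,5), (2,6), (2,7), (2,8), (2,9)}, so |H| = 20.

20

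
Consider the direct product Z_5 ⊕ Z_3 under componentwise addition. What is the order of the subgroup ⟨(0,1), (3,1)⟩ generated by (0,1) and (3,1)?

15

|⟨(0,1)⟩| = 3 and |⟨(3,1)⟩| = 15, so |H| is a multiple of lcm(3, 15) = 15 and divides |G| = 15.
Closing {(0,1), (3,1)} under the group operation gives all of G, so |H| = 15.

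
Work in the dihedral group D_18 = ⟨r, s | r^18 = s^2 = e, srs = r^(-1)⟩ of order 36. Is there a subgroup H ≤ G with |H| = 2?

Yes

2 | 36. A subgroup of order 2 is {e, r^10s}.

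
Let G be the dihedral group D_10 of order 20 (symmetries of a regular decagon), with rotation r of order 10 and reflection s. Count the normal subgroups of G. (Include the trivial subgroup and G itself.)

7

G has 22 subgroups. Checking conjugation-invariance by order — order 1: 1/1 normal; order 2: 1/11 normal; order 4: 0/5 normal; order 5: 1/1 normal; order 10: 3/3 normal; order 20: 1/1 normal.
Total normal subgroups: 7.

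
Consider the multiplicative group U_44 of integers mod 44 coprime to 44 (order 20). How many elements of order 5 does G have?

4

The elements of order 5 are: 5, 9, 25, 37.
That's 4.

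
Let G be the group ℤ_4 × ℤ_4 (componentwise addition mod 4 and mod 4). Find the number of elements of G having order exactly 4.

12

An element (a,b) has order lcm(ord(a), ord(b)); count pairs with lcm equal to 4.
Enumerating gives 12 such elements.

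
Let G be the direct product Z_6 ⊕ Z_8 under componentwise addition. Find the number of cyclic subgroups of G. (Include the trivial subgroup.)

Group the elements of G by the cyclic subgroup they generate; each cyclic subgroup of order d accounts for φ(d) elements.
Cyclic subgroups by order — order 1: 1; order 2: 3; order 3: 1; order 4: 2; order 6: 3; order 8: 2; order 12: 2; order 24: 2.
Total: 16.

16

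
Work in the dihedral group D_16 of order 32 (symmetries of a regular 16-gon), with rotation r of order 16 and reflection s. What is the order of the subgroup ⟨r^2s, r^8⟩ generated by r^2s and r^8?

|⟨r^2s⟩| = 2 and |⟨r^8⟩| = 2, so |H| is a multiple of lcm(2, 2) = 2 and divides |G| = 32.
Closing under the operation: H = {e, r^8, r^2s, r^10s}, so |H| = 4.

4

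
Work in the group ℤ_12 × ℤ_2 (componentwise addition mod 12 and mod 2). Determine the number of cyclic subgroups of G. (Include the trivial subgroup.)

Group the elements of G by the cyclic subgroup they generate; each cyclic subgroup of order d accounts for φ(d) elements.
Cyclic subgroups by order — order 1: 1; order 2: 3; order 3: 1; order 4: 2; order 6: 3; order 12: 2.
Total: 12.

12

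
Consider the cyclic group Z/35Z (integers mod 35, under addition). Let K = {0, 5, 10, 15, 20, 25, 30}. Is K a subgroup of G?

Yes

|K| = 7 divides |G| = 35, consistent with Lagrange.
K contains the identity, every element's inverse is in K, and K is closed under +: it is a subgroup.
In fact K = ⟨20⟩.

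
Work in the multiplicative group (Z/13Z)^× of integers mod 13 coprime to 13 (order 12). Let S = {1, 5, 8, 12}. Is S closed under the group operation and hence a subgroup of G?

Yes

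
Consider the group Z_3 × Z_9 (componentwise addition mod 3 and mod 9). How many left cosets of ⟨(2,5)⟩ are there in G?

3

|⟨(2,5)⟩| = 9 and |G| = 27.
By Lagrange, [G : H] = |G|/|H| = 27/9 = 3.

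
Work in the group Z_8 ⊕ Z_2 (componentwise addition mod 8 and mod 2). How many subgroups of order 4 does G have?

3

|G| = 16 and 4 | 16, so subgroups of order 4 are possible by Lagrange.
The subgroups of order 4 are: {(0,0), (0,1), (4,0), (4,1)}; {(0,0), (2,0), (4,0), (6,0)}; {(0,0), (2,1), (4,0), (6,1)}.
So G has 3 subgroups of order 4.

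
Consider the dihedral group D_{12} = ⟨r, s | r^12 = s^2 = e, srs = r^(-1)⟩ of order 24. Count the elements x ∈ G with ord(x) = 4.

The elements of order 4 are: r^3, r^9.
That's 2.

2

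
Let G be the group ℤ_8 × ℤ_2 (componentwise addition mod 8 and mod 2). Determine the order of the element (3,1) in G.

8

The order of (3,1) in Z_8 × Z_2 is lcm(ord(3) in Z_8, ord(1) in Z_2).
ord(3) = 8 and ord(1) = 2, so |⟨(3,1)⟩| = lcm(8, 2) = 8.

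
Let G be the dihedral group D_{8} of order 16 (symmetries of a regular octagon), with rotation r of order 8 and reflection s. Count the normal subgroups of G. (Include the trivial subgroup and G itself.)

G has 19 subgroups. Checking conjugation-invariance by order — order 1: 1/1 normal; order 2: 1/9 normal; order 4: 1/5 normal; order 8: 3/3 normal; order 16: 1/1 normal.
Total normal subgroups: 7.

7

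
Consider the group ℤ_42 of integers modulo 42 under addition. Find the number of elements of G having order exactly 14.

6

In a cyclic group of order 42, the number of elements of order d (for d | 42) is φ(d).
φ(14) = 6.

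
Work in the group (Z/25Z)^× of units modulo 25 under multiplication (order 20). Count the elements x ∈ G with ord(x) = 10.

4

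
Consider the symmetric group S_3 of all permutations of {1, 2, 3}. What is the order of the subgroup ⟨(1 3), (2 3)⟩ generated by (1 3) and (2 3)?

6

|⟨(1 3)⟩| = 2 and |⟨(2 3)⟩| = 2, so |H| is a multiple of lcm(2, 2) = 2 and divides |G| = 6.
Closing {(1 3), (2 3)} under the group operation gives all of G, so |H| = 6.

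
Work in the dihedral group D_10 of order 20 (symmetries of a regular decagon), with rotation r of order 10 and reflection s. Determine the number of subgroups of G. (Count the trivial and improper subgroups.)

|G| = 20, so by Lagrange every subgroup order divides 20. Divisors: 1, 2, 4, 5, 10, 20.
Subgroups by order — order 1: 1; order 2: 11; order 4: 5; order 5: 1; order 10: 3; order 20: 1.
Total: 1 + 11 + 5 + 1 + 3 + 1 = 22.

22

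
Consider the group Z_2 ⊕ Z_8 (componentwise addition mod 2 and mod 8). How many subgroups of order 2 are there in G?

3

|G| = 16 and 2 | 16, so subgroups of order 2 are possible by Lagrange.
The subgroups of order 2 are: {(0,0), (0,4)}; {(0,0), (1,0)}; {(0,0), (1,4)}.
So G has 3 subgroups of order 2.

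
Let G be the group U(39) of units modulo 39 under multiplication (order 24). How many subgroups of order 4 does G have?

3

|G| = 24 and 4 | 24, so subgroups of order 4 are possible by Lagrange.
The subgroups of order 4 are: {1, 14, 25, 38}; {1, 25, 31, 34}; {1, 5, 8, 25}.
So G has 3 subgroups of order 4.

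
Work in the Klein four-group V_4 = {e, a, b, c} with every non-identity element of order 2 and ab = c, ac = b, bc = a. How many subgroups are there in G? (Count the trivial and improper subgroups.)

5

|G| = 4, so by Lagrange every subgroup order divides 4. Divisors: 1, 2, 4.
Subgroups by order — order 1: 1; order 2: 3; order 4: 1.
Total: 1 + 3 + 1 = 5.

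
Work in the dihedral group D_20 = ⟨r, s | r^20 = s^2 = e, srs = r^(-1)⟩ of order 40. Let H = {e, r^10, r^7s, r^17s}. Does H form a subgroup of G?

Yes

|H| = 4 divides |G| = 40, consistent with Lagrange.
H contains the identity, every element's inverse is in H, and H is closed under ·: it is a subgroup.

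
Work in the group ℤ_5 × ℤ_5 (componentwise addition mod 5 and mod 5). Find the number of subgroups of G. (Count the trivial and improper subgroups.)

8

|G| = 25, so by Lagrange every subgroup order divides 25. Divisors: 1, 5, 25.
Subgroups by order — order 1: 1; order 5: 6; order 25: 1.
Total: 1 + 6 + 1 = 8.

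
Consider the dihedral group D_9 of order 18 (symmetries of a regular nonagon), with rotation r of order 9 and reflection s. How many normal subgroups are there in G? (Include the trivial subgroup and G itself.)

G has 16 subgroups. Checking conjugation-invariance by order — order 1: 1/1 normal; order 2: 0/9 normal; order 3: 1/1 normal; order 6: 0/3 normal; order 9: 1/1 normal; order 18: 1/1 normal.
Total normal subgroups: 4.

4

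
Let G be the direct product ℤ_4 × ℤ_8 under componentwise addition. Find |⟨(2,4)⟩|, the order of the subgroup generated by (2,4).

2

The order of (2,4) in Z_4 × Z_8 is lcm(ord(2) in Z_4, ord(4) in Z_8).
ord(2) = 2 and ord(4) = 2, so |⟨(2,4)⟩| = lcm(2, 2) = 2.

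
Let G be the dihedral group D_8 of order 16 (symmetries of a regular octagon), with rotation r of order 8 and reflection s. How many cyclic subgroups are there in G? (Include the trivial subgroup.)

Group the elements of G by the cyclic subgroup they generate; each cyclic subgroup of order d accounts for φ(d) elements.
Cyclic subgroups by order — order 1: 1; order 2: 9; order 4: 1; order 8: 1.
Total: 12.

12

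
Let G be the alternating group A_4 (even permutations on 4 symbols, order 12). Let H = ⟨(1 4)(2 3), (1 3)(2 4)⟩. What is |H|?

4

|⟨(1 4)(2 3)⟩| = 2 and |⟨(1 3)(2 4)⟩| = 2, so |H| is a multiple of lcm(2, 2) = 2 and divides |G| = 12.
Closing under the operation: H = {e, (1 2)(3 4), (1 3)(2 4), (1 4)(2 3)}, so |H| = 4.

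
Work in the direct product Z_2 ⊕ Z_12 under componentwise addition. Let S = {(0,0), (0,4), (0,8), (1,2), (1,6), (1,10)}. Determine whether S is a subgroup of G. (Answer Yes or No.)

Yes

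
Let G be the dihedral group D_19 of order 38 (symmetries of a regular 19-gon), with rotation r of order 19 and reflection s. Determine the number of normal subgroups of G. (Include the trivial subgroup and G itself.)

G has 22 subgroups. Checking conjugation-invariance by order — order 1: 1/1 normal; order 2: 0/19 normal; order 19: 1/1 normal; order 38: 1/1 normal.
Total normal subgroups: 3.

3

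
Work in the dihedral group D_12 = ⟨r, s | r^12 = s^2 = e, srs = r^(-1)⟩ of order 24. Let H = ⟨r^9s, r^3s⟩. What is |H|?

|⟨r^9s⟩| = 2 and |⟨r^3s⟩| = 2, so |H| is a multiple of lcm(2, 2) = 2 and divides |G| = 24.
Closing under the operation: H = {e, r^6, r^3s, r^9s}, so |H| = 4.

4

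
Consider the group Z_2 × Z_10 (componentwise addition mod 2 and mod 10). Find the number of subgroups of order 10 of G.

3

|G| = 20 and 10 | 20, so subgroups of order 10 are possible by Lagrange.
The subgroups of order 10 are: {(0,0), (0,1), (0,2), (0,3), (0,4), (0,5), (0,6), (0,7), (0,8), (0,9)}; {(0,0), (0,2), (0,4), (0,6), (0,8), (1,0), (1,2), (1,4), (1,6), (1,8)}; {(0,0), (0,2), (0,4), (0,6), (0,8), (1,1), (1,3), (1,5), (1,7), (1,9)}.
So G has 3 subgroups of order 10.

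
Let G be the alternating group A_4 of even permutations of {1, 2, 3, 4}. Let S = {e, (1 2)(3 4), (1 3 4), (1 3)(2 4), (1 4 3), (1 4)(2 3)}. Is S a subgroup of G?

No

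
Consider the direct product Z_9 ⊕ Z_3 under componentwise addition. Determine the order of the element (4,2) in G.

9

The order of (4,2) in Z_9 × Z_3 is lcm(ord(4) in Z_9, ord(2) in Z_3).
ord(4) = 9 and ord(2) = 3, so |⟨(4,2)⟩| = lcm(9, 3) = 9.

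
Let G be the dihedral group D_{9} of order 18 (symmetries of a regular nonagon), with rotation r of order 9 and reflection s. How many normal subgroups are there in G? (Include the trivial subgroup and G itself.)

G has 16 subgroups. Checking conjugation-invariance by order — order 1: 1/1 normal; order 2: 0/9 normal; order 3: 1/1 normal; order 6: 0/3 normal; order 9: 1/1 normal; order 18: 1/1 normal.
Total normal subgroups: 4.

4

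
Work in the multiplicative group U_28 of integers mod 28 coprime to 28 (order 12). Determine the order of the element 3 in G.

6

Compute successive powers of 3 mod 28: 3, 9, 27, 25, 19, 1; 3^6 ≡ 1 (mod 28).
So |⟨3⟩| = 6.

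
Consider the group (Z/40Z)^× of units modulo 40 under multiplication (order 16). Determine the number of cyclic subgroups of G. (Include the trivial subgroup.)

A cyclic subgroup of order d is generated by each of its φ(d) elements of order d, so the cyclic subgroups of order d number (#elements of order d)/φ(d).
Cyclic subgroups by order — order 1: 1; order 2: 7; order 4: 4.
Total: 12.

12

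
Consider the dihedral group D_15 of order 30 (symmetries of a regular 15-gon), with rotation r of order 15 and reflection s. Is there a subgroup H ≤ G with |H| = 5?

5 | 30. A subgroup of order 5 is {e, r^3, r^6, r^9, r^12}.

Yes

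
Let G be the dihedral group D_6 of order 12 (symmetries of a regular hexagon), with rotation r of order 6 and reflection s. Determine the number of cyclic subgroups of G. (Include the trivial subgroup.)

A cyclic subgroup of order d is generated by each of its φ(d) elements of order d, so the cyclic subgroups of order d number (#elements of order d)/φ(d).
Cyclic subgroups by order — order 1: 1; order 2: 7; order 3: 1; order 6: 1.
Total: 10.

10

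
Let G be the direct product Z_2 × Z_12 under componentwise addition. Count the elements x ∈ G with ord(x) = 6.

6

An element (a,b) has order lcm(ord(a), ord(b)); count pairs with lcm equal to 6.
Enumerating gives 6 such elements.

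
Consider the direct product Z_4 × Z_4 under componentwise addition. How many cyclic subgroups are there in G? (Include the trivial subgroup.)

Group the elements of G by the cyclic subgroup they generate; each cyclic subgroup of order d accounts for φ(d) elements.
Cyclic subgroups by order — order 1: 1; order 2: 3; order 4: 6.
Total: 10.

10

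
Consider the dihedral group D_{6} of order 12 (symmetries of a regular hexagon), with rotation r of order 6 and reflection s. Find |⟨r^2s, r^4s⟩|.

6

|⟨r^2s⟩| = 2 and |⟨r^4s⟩| = 2, so |H| is a multiple of lcm(2, 2) = 2 and divides |G| = 12.
Closing under the operation: H = {e, r^2, r^4, s, r^2s, r^4s}, so |H| = 6.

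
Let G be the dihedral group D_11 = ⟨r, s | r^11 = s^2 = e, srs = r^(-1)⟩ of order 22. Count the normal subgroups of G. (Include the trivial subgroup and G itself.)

3

G has 14 subgroups. Checking conjugation-invariance by order — order 1: 1/1 normal; order 2: 0/11 normal; order 11: 1/1 normal; order 22: 1/1 normal.
Total normal subgroups: 3.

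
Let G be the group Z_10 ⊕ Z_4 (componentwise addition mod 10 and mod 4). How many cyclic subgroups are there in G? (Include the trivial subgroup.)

12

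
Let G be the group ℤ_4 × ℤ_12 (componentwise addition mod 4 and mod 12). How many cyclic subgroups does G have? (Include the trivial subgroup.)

20

Each element a generates a cyclic subgroup ⟨a⟩; distinct elements may generate the same one (a cyclic group of order d has φ(d) generators).
Cyclic subgroups by order — order 1: 1; order 2: 3; order 3: 1; order 4: 6; order 6: 3; order 12: 6.
Total: 20.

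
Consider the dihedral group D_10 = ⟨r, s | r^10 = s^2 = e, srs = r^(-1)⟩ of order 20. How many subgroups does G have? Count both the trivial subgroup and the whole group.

22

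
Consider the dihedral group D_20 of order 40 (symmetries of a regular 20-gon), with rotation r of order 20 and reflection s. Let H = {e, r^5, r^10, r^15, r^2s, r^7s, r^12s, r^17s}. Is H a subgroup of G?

|H| = 8 divides |G| = 40, consistent with Lagrange.
H contains the identity, every element's inverse is in H, and H is closed under ·: it is a subgroup.

Yes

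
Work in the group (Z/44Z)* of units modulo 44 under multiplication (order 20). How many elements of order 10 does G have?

12

Enumerating element orders in G gives 12 elements of order 10.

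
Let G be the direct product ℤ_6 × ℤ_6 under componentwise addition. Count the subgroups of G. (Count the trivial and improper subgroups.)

|G| = 36, so by Lagrange every subgroup order divides 36. Divisors: 1, 2, 3, 4, 6, 9, 12, 18, 36.
Subgroups by order — order 1: 1; order 2: 3; order 3: 4; order 4: 1; order 6: 12; order 9: 1; order 12: 4; order 18: 3; order 36: 1.
Total: 1 + 3 + 4 + 1 + 12 + 1 + 4 + 3 + 1 = 30.

30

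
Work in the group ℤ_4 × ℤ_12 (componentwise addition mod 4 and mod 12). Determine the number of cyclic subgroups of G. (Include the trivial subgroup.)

20

A cyclic subgroup of order d is generated by each of its φ(d) elements of order d, so the cyclic subgroups of order d number (#elements of order d)/φ(d).
Cyclic subgroups by order — order 1: 1; order 2: 3; order 3: 1; order 4: 6; order 6: 3; order 12: 6.
Total: 20.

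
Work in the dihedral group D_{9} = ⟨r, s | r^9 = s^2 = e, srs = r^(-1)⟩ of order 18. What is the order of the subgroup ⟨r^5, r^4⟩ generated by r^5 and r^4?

9

|⟨r^5⟩| = 9 and |⟨r^4⟩| = 9, so |H| is a multiple of lcm(9, 9) = 9 and divides |G| = 18.
Closing under the operation: H = {e, r, r^2, r^3, r^4, r^5, r^6, r^7, r^8}, so |H| = 9.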